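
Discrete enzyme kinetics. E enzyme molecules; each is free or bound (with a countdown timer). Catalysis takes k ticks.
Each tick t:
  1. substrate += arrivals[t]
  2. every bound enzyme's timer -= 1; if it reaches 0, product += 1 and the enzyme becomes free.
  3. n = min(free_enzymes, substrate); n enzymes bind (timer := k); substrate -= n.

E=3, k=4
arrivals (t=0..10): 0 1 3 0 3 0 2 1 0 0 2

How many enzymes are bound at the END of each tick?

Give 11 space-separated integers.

t=0: arr=0 -> substrate=0 bound=0 product=0
t=1: arr=1 -> substrate=0 bound=1 product=0
t=2: arr=3 -> substrate=1 bound=3 product=0
t=3: arr=0 -> substrate=1 bound=3 product=0
t=4: arr=3 -> substrate=4 bound=3 product=0
t=5: arr=0 -> substrate=3 bound=3 product=1
t=6: arr=2 -> substrate=3 bound=3 product=3
t=7: arr=1 -> substrate=4 bound=3 product=3
t=8: arr=0 -> substrate=4 bound=3 product=3
t=9: arr=0 -> substrate=3 bound=3 product=4
t=10: arr=2 -> substrate=3 bound=3 product=6

Answer: 0 1 3 3 3 3 3 3 3 3 3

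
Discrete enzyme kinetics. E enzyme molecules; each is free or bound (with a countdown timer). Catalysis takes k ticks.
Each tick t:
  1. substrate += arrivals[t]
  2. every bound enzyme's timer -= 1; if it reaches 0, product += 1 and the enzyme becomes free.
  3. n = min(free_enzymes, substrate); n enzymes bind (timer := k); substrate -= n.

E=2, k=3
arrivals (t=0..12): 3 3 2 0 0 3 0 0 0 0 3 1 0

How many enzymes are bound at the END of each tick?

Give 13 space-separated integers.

t=0: arr=3 -> substrate=1 bound=2 product=0
t=1: arr=3 -> substrate=4 bound=2 product=0
t=2: arr=2 -> substrate=6 bound=2 product=0
t=3: arr=0 -> substrate=4 bound=2 product=2
t=4: arr=0 -> substrate=4 bound=2 product=2
t=5: arr=3 -> substrate=7 bound=2 product=2
t=6: arr=0 -> substrate=5 bound=2 product=4
t=7: arr=0 -> substrate=5 bound=2 product=4
t=8: arr=0 -> substrate=5 bound=2 product=4
t=9: arr=0 -> substrate=3 bound=2 product=6
t=10: arr=3 -> substrate=6 bound=2 product=6
t=11: arr=1 -> substrate=7 bound=2 product=6
t=12: arr=0 -> substrate=5 bound=2 product=8

Answer: 2 2 2 2 2 2 2 2 2 2 2 2 2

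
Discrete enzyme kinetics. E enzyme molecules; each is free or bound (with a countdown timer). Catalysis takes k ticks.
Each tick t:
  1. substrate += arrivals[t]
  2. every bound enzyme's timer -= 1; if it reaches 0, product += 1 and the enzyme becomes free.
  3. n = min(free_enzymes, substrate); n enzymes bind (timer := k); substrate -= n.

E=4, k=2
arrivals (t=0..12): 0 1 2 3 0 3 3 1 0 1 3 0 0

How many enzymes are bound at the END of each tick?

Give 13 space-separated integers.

t=0: arr=0 -> substrate=0 bound=0 product=0
t=1: arr=1 -> substrate=0 bound=1 product=0
t=2: arr=2 -> substrate=0 bound=3 product=0
t=3: arr=3 -> substrate=1 bound=4 product=1
t=4: arr=0 -> substrate=0 bound=3 product=3
t=5: arr=3 -> substrate=0 bound=4 product=5
t=6: arr=3 -> substrate=2 bound=4 product=6
t=7: arr=1 -> substrate=0 bound=4 product=9
t=8: arr=0 -> substrate=0 bound=3 product=10
t=9: arr=1 -> substrate=0 bound=1 product=13
t=10: arr=3 -> substrate=0 bound=4 product=13
t=11: arr=0 -> substrate=0 bound=3 product=14
t=12: arr=0 -> substrate=0 bound=0 product=17

Answer: 0 1 3 4 3 4 4 4 3 1 4 3 0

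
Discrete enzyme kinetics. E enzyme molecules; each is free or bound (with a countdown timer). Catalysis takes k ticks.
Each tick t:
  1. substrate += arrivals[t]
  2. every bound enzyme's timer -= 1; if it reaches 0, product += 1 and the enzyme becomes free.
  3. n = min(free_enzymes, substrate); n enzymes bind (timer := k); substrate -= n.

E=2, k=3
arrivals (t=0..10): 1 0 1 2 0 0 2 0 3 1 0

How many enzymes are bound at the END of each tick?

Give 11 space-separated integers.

Answer: 1 1 2 2 2 2 2 2 2 2 2

Derivation:
t=0: arr=1 -> substrate=0 bound=1 product=0
t=1: arr=0 -> substrate=0 bound=1 product=0
t=2: arr=1 -> substrate=0 bound=2 product=0
t=3: arr=2 -> substrate=1 bound=2 product=1
t=4: arr=0 -> substrate=1 bound=2 product=1
t=5: arr=0 -> substrate=0 bound=2 product=2
t=6: arr=2 -> substrate=1 bound=2 product=3
t=7: arr=0 -> substrate=1 bound=2 product=3
t=8: arr=3 -> substrate=3 bound=2 product=4
t=9: arr=1 -> substrate=3 bound=2 product=5
t=10: arr=0 -> substrate=3 bound=2 product=5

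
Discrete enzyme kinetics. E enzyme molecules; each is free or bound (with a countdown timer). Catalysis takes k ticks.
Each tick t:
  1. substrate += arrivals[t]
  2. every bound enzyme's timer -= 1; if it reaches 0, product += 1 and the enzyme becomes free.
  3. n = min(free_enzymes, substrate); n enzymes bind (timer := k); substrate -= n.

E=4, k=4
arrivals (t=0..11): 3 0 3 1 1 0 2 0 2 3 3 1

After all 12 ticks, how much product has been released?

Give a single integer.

t=0: arr=3 -> substrate=0 bound=3 product=0
t=1: arr=0 -> substrate=0 bound=3 product=0
t=2: arr=3 -> substrate=2 bound=4 product=0
t=3: arr=1 -> substrate=3 bound=4 product=0
t=4: arr=1 -> substrate=1 bound=4 product=3
t=5: arr=0 -> substrate=1 bound=4 product=3
t=6: arr=2 -> substrate=2 bound=4 product=4
t=7: arr=0 -> substrate=2 bound=4 product=4
t=8: arr=2 -> substrate=1 bound=4 product=7
t=9: arr=3 -> substrate=4 bound=4 product=7
t=10: arr=3 -> substrate=6 bound=4 product=8
t=11: arr=1 -> substrate=7 bound=4 product=8

Answer: 8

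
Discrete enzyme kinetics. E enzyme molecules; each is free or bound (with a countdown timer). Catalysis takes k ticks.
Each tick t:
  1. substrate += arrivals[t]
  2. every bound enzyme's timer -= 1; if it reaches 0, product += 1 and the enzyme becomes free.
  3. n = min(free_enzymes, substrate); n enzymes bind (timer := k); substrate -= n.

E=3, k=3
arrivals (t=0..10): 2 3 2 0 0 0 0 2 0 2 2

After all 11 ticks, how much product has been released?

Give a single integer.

t=0: arr=2 -> substrate=0 bound=2 product=0
t=1: arr=3 -> substrate=2 bound=3 product=0
t=2: arr=2 -> substrate=4 bound=3 product=0
t=3: arr=0 -> substrate=2 bound=3 product=2
t=4: arr=0 -> substrate=1 bound=3 product=3
t=5: arr=0 -> substrate=1 bound=3 product=3
t=6: arr=0 -> substrate=0 bound=2 product=5
t=7: arr=2 -> substrate=0 bound=3 product=6
t=8: arr=0 -> substrate=0 bound=3 product=6
t=9: arr=2 -> substrate=1 bound=3 product=7
t=10: arr=2 -> substrate=1 bound=3 product=9

Answer: 9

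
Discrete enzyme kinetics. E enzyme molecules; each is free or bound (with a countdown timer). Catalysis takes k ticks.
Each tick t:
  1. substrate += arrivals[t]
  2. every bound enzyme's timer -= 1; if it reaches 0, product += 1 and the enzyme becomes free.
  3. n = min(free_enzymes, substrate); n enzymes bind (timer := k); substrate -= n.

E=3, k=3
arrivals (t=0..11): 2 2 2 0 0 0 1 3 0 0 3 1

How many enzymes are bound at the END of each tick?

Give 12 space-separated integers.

Answer: 2 3 3 3 3 3 2 3 3 3 3 3

Derivation:
t=0: arr=2 -> substrate=0 bound=2 product=0
t=1: arr=2 -> substrate=1 bound=3 product=0
t=2: arr=2 -> substrate=3 bound=3 product=0
t=3: arr=0 -> substrate=1 bound=3 product=2
t=4: arr=0 -> substrate=0 bound=3 product=3
t=5: arr=0 -> substrate=0 bound=3 product=3
t=6: arr=1 -> substrate=0 bound=2 product=5
t=7: arr=3 -> substrate=1 bound=3 product=6
t=8: arr=0 -> substrate=1 bound=3 product=6
t=9: arr=0 -> substrate=0 bound=3 product=7
t=10: arr=3 -> substrate=1 bound=3 product=9
t=11: arr=1 -> substrate=2 bound=3 product=9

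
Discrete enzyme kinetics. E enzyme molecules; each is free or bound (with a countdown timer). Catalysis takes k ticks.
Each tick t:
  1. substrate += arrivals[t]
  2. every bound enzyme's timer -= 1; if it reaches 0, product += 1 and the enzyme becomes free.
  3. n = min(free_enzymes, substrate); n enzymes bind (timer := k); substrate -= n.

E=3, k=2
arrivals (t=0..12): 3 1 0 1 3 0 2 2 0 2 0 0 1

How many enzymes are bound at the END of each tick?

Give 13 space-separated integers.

t=0: arr=3 -> substrate=0 bound=3 product=0
t=1: arr=1 -> substrate=1 bound=3 product=0
t=2: arr=0 -> substrate=0 bound=1 product=3
t=3: arr=1 -> substrate=0 bound=2 product=3
t=4: arr=3 -> substrate=1 bound=3 product=4
t=5: arr=0 -> substrate=0 bound=3 product=5
t=6: arr=2 -> substrate=0 bound=3 product=7
t=7: arr=2 -> substrate=1 bound=3 product=8
t=8: arr=0 -> substrate=0 bound=2 product=10
t=9: arr=2 -> substrate=0 bound=3 product=11
t=10: arr=0 -> substrate=0 bound=2 product=12
t=11: arr=0 -> substrate=0 bound=0 product=14
t=12: arr=1 -> substrate=0 bound=1 product=14

Answer: 3 3 1 2 3 3 3 3 2 3 2 0 1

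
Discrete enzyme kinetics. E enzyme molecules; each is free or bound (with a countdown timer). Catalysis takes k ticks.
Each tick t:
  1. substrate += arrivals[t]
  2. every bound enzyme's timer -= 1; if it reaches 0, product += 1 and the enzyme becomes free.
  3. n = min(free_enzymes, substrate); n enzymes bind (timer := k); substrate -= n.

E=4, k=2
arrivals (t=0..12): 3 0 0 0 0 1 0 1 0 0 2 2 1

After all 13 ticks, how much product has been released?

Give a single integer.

Answer: 7

Derivation:
t=0: arr=3 -> substrate=0 bound=3 product=0
t=1: arr=0 -> substrate=0 bound=3 product=0
t=2: arr=0 -> substrate=0 bound=0 product=3
t=3: arr=0 -> substrate=0 bound=0 product=3
t=4: arr=0 -> substrate=0 bound=0 product=3
t=5: arr=1 -> substrate=0 bound=1 product=3
t=6: arr=0 -> substrate=0 bound=1 product=3
t=7: arr=1 -> substrate=0 bound=1 product=4
t=8: arr=0 -> substrate=0 bound=1 product=4
t=9: arr=0 -> substrate=0 bound=0 product=5
t=10: arr=2 -> substrate=0 bound=2 product=5
t=11: arr=2 -> substrate=0 bound=4 product=5
t=12: arr=1 -> substrate=0 bound=3 product=7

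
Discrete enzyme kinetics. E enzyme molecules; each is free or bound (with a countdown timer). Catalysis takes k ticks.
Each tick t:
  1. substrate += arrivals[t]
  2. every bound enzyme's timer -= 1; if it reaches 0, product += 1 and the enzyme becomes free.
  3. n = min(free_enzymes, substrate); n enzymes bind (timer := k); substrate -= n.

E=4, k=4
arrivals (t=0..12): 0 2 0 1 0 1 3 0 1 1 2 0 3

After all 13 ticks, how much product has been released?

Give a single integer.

Answer: 7

Derivation:
t=0: arr=0 -> substrate=0 bound=0 product=0
t=1: arr=2 -> substrate=0 bound=2 product=0
t=2: arr=0 -> substrate=0 bound=2 product=0
t=3: arr=1 -> substrate=0 bound=3 product=0
t=4: arr=0 -> substrate=0 bound=3 product=0
t=5: arr=1 -> substrate=0 bound=2 product=2
t=6: arr=3 -> substrate=1 bound=4 product=2
t=7: arr=0 -> substrate=0 bound=4 product=3
t=8: arr=1 -> substrate=1 bound=4 product=3
t=9: arr=1 -> substrate=1 bound=4 product=4
t=10: arr=2 -> substrate=1 bound=4 product=6
t=11: arr=0 -> substrate=0 bound=4 product=7
t=12: arr=3 -> substrate=3 bound=4 product=7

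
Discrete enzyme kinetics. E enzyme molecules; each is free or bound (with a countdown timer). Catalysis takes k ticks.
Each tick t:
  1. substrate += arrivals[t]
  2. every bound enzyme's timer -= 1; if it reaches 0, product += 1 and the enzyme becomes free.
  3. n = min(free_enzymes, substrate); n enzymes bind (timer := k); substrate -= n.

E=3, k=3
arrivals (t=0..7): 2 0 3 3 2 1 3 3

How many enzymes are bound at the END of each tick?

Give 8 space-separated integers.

Answer: 2 2 3 3 3 3 3 3

Derivation:
t=0: arr=2 -> substrate=0 bound=2 product=0
t=1: arr=0 -> substrate=0 bound=2 product=0
t=2: arr=3 -> substrate=2 bound=3 product=0
t=3: arr=3 -> substrate=3 bound=3 product=2
t=4: arr=2 -> substrate=5 bound=3 product=2
t=5: arr=1 -> substrate=5 bound=3 product=3
t=6: arr=3 -> substrate=6 bound=3 product=5
t=7: arr=3 -> substrate=9 bound=3 product=5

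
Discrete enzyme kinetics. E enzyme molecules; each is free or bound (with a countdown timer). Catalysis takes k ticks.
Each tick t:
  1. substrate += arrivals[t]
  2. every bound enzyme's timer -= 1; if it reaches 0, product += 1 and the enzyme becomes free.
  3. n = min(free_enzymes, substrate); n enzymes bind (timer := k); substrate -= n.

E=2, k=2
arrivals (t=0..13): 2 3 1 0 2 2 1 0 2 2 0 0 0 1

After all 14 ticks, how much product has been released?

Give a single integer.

Answer: 12

Derivation:
t=0: arr=2 -> substrate=0 bound=2 product=0
t=1: arr=3 -> substrate=3 bound=2 product=0
t=2: arr=1 -> substrate=2 bound=2 product=2
t=3: arr=0 -> substrate=2 bound=2 product=2
t=4: arr=2 -> substrate=2 bound=2 product=4
t=5: arr=2 -> substrate=4 bound=2 product=4
t=6: arr=1 -> substrate=3 bound=2 product=6
t=7: arr=0 -> substrate=3 bound=2 product=6
t=8: arr=2 -> substrate=3 bound=2 product=8
t=9: arr=2 -> substrate=5 bound=2 product=8
t=10: arr=0 -> substrate=3 bound=2 product=10
t=11: arr=0 -> substrate=3 bound=2 product=10
t=12: arr=0 -> substrate=1 bound=2 product=12
t=13: arr=1 -> substrate=2 bound=2 product=12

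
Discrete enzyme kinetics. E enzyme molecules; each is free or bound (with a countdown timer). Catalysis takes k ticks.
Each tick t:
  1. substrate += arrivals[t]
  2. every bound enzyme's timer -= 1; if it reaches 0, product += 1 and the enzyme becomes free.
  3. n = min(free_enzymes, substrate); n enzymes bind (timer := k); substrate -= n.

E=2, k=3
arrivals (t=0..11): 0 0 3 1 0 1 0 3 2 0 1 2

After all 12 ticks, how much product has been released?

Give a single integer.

Answer: 6

Derivation:
t=0: arr=0 -> substrate=0 bound=0 product=0
t=1: arr=0 -> substrate=0 bound=0 product=0
t=2: arr=3 -> substrate=1 bound=2 product=0
t=3: arr=1 -> substrate=2 bound=2 product=0
t=4: arr=0 -> substrate=2 bound=2 product=0
t=5: arr=1 -> substrate=1 bound=2 product=2
t=6: arr=0 -> substrate=1 bound=2 product=2
t=7: arr=3 -> substrate=4 bound=2 product=2
t=8: arr=2 -> substrate=4 bound=2 product=4
t=9: arr=0 -> substrate=4 bound=2 product=4
t=10: arr=1 -> substrate=5 bound=2 product=4
t=11: arr=2 -> substrate=5 bound=2 product=6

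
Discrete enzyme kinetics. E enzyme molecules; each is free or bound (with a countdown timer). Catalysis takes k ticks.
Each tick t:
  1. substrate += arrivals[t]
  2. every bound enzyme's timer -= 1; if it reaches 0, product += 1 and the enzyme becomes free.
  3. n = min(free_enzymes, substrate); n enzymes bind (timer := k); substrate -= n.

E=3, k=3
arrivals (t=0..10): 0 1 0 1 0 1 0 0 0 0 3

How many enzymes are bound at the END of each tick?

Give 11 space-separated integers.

Answer: 0 1 1 2 1 2 1 1 0 0 3

Derivation:
t=0: arr=0 -> substrate=0 bound=0 product=0
t=1: arr=1 -> substrate=0 bound=1 product=0
t=2: arr=0 -> substrate=0 bound=1 product=0
t=3: arr=1 -> substrate=0 bound=2 product=0
t=4: arr=0 -> substrate=0 bound=1 product=1
t=5: arr=1 -> substrate=0 bound=2 product=1
t=6: arr=0 -> substrate=0 bound=1 product=2
t=7: arr=0 -> substrate=0 bound=1 product=2
t=8: arr=0 -> substrate=0 bound=0 product=3
t=9: arr=0 -> substrate=0 bound=0 product=3
t=10: arr=3 -> substrate=0 bound=3 product=3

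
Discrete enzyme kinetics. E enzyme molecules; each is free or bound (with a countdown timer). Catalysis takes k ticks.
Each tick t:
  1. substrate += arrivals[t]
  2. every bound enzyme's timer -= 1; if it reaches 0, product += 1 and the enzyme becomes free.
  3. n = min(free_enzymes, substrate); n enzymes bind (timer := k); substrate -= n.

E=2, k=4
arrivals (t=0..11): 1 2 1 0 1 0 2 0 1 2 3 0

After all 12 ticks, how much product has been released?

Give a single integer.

t=0: arr=1 -> substrate=0 bound=1 product=0
t=1: arr=2 -> substrate=1 bound=2 product=0
t=2: arr=1 -> substrate=2 bound=2 product=0
t=3: arr=0 -> substrate=2 bound=2 product=0
t=4: arr=1 -> substrate=2 bound=2 product=1
t=5: arr=0 -> substrate=1 bound=2 product=2
t=6: arr=2 -> substrate=3 bound=2 product=2
t=7: arr=0 -> substrate=3 bound=2 product=2
t=8: arr=1 -> substrate=3 bound=2 product=3
t=9: arr=2 -> substrate=4 bound=2 product=4
t=10: arr=3 -> substrate=7 bound=2 product=4
t=11: arr=0 -> substrate=7 bound=2 product=4

Answer: 4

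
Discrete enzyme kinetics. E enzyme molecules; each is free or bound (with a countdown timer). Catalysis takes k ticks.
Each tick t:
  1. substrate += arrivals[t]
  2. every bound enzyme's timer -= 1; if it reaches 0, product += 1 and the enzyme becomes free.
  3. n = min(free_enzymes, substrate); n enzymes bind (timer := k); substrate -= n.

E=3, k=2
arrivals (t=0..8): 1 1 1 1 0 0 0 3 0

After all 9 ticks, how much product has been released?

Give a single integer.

t=0: arr=1 -> substrate=0 bound=1 product=0
t=1: arr=1 -> substrate=0 bound=2 product=0
t=2: arr=1 -> substrate=0 bound=2 product=1
t=3: arr=1 -> substrate=0 bound=2 product=2
t=4: arr=0 -> substrate=0 bound=1 product=3
t=5: arr=0 -> substrate=0 bound=0 product=4
t=6: arr=0 -> substrate=0 bound=0 product=4
t=7: arr=3 -> substrate=0 bound=3 product=4
t=8: arr=0 -> substrate=0 bound=3 product=4

Answer: 4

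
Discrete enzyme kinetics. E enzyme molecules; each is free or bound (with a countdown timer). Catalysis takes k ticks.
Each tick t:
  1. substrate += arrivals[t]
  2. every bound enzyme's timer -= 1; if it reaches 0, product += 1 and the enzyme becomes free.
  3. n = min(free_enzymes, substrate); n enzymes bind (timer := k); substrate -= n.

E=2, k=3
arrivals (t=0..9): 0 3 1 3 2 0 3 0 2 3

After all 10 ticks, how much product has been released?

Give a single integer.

Answer: 4

Derivation:
t=0: arr=0 -> substrate=0 bound=0 product=0
t=1: arr=3 -> substrate=1 bound=2 product=0
t=2: arr=1 -> substrate=2 bound=2 product=0
t=3: arr=3 -> substrate=5 bound=2 product=0
t=4: arr=2 -> substrate=5 bound=2 product=2
t=5: arr=0 -> substrate=5 bound=2 product=2
t=6: arr=3 -> substrate=8 bound=2 product=2
t=7: arr=0 -> substrate=6 bound=2 product=4
t=8: arr=2 -> substrate=8 bound=2 product=4
t=9: arr=3 -> substrate=11 bound=2 product=4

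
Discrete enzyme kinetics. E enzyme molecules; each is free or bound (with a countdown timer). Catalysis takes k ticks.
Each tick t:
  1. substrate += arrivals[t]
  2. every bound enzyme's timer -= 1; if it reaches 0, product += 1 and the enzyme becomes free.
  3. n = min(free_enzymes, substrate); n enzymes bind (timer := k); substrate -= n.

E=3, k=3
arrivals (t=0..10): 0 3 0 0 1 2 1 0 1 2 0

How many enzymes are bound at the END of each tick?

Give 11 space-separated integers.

t=0: arr=0 -> substrate=0 bound=0 product=0
t=1: arr=3 -> substrate=0 bound=3 product=0
t=2: arr=0 -> substrate=0 bound=3 product=0
t=3: arr=0 -> substrate=0 bound=3 product=0
t=4: arr=1 -> substrate=0 bound=1 product=3
t=5: arr=2 -> substrate=0 bound=3 product=3
t=6: arr=1 -> substrate=1 bound=3 product=3
t=7: arr=0 -> substrate=0 bound=3 product=4
t=8: arr=1 -> substrate=0 bound=2 product=6
t=9: arr=2 -> substrate=1 bound=3 product=6
t=10: arr=0 -> substrate=0 bound=3 product=7

Answer: 0 3 3 3 1 3 3 3 2 3 3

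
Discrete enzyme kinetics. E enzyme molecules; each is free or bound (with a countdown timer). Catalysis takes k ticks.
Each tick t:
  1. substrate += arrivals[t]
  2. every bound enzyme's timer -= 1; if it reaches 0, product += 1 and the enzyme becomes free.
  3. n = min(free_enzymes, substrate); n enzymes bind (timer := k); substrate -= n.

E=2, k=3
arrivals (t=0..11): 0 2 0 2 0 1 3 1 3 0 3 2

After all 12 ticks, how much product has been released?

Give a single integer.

t=0: arr=0 -> substrate=0 bound=0 product=0
t=1: arr=2 -> substrate=0 bound=2 product=0
t=2: arr=0 -> substrate=0 bound=2 product=0
t=3: arr=2 -> substrate=2 bound=2 product=0
t=4: arr=0 -> substrate=0 bound=2 product=2
t=5: arr=1 -> substrate=1 bound=2 product=2
t=6: arr=3 -> substrate=4 bound=2 product=2
t=7: arr=1 -> substrate=3 bound=2 product=4
t=8: arr=3 -> substrate=6 bound=2 product=4
t=9: arr=0 -> substrate=6 bound=2 product=4
t=10: arr=3 -> substrate=7 bound=2 product=6
t=11: arr=2 -> substrate=9 bound=2 product=6

Answer: 6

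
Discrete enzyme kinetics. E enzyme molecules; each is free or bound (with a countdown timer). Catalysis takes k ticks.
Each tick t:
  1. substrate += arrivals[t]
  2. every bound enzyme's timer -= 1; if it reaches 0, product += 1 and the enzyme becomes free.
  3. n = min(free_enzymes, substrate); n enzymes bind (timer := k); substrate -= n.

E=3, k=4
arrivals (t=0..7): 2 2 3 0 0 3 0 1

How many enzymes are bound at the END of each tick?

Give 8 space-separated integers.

t=0: arr=2 -> substrate=0 bound=2 product=0
t=1: arr=2 -> substrate=1 bound=3 product=0
t=2: arr=3 -> substrate=4 bound=3 product=0
t=3: arr=0 -> substrate=4 bound=3 product=0
t=4: arr=0 -> substrate=2 bound=3 product=2
t=5: arr=3 -> substrate=4 bound=3 product=3
t=6: arr=0 -> substrate=4 bound=3 product=3
t=7: arr=1 -> substrate=5 bound=3 product=3

Answer: 2 3 3 3 3 3 3 3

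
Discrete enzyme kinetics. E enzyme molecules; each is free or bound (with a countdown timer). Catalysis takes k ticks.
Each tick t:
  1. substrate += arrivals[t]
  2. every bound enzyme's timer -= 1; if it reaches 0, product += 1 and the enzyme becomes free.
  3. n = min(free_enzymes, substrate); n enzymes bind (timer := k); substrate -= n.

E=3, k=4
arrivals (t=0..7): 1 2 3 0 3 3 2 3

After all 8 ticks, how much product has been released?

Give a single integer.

t=0: arr=1 -> substrate=0 bound=1 product=0
t=1: arr=2 -> substrate=0 bound=3 product=0
t=2: arr=3 -> substrate=3 bound=3 product=0
t=3: arr=0 -> substrate=3 bound=3 product=0
t=4: arr=3 -> substrate=5 bound=3 product=1
t=5: arr=3 -> substrate=6 bound=3 product=3
t=6: arr=2 -> substrate=8 bound=3 product=3
t=7: arr=3 -> substrate=11 bound=3 product=3

Answer: 3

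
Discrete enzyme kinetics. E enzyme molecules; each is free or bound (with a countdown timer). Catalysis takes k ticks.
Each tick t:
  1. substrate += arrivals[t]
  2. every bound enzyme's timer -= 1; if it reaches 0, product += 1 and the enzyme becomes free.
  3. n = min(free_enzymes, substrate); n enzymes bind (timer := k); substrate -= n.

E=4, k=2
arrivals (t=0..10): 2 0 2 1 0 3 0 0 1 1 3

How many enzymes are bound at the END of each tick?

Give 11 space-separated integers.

t=0: arr=2 -> substrate=0 bound=2 product=0
t=1: arr=0 -> substrate=0 bound=2 product=0
t=2: arr=2 -> substrate=0 bound=2 product=2
t=3: arr=1 -> substrate=0 bound=3 product=2
t=4: arr=0 -> substrate=0 bound=1 product=4
t=5: arr=3 -> substrate=0 bound=3 product=5
t=6: arr=0 -> substrate=0 bound=3 product=5
t=7: arr=0 -> substrate=0 bound=0 product=8
t=8: arr=1 -> substrate=0 bound=1 product=8
t=9: arr=1 -> substrate=0 bound=2 product=8
t=10: arr=3 -> substrate=0 bound=4 product=9

Answer: 2 2 2 3 1 3 3 0 1 2 4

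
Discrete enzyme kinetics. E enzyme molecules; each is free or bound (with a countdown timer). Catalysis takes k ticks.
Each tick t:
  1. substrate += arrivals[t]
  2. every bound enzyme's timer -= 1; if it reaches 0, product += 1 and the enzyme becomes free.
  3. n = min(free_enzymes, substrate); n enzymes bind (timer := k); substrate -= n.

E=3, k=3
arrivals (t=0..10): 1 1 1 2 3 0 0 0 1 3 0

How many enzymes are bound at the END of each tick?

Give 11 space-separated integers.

Answer: 1 2 3 3 3 3 3 3 3 3 3

Derivation:
t=0: arr=1 -> substrate=0 bound=1 product=0
t=1: arr=1 -> substrate=0 bound=2 product=0
t=2: arr=1 -> substrate=0 bound=3 product=0
t=3: arr=2 -> substrate=1 bound=3 product=1
t=4: arr=3 -> substrate=3 bound=3 product=2
t=5: arr=0 -> substrate=2 bound=3 product=3
t=6: arr=0 -> substrate=1 bound=3 product=4
t=7: arr=0 -> substrate=0 bound=3 product=5
t=8: arr=1 -> substrate=0 bound=3 product=6
t=9: arr=3 -> substrate=2 bound=3 product=7
t=10: arr=0 -> substrate=1 bound=3 product=8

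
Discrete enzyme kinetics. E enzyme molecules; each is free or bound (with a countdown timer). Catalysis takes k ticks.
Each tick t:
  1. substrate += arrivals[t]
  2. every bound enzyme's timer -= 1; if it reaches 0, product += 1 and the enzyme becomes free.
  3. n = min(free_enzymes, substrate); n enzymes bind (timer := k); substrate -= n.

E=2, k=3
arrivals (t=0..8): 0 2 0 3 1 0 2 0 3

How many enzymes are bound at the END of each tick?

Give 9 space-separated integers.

t=0: arr=0 -> substrate=0 bound=0 product=0
t=1: arr=2 -> substrate=0 bound=2 product=0
t=2: arr=0 -> substrate=0 bound=2 product=0
t=3: arr=3 -> substrate=3 bound=2 product=0
t=4: arr=1 -> substrate=2 bound=2 product=2
t=5: arr=0 -> substrate=2 bound=2 product=2
t=6: arr=2 -> substrate=4 bound=2 product=2
t=7: arr=0 -> substrate=2 bound=2 product=4
t=8: arr=3 -> substrate=5 bound=2 product=4

Answer: 0 2 2 2 2 2 2 2 2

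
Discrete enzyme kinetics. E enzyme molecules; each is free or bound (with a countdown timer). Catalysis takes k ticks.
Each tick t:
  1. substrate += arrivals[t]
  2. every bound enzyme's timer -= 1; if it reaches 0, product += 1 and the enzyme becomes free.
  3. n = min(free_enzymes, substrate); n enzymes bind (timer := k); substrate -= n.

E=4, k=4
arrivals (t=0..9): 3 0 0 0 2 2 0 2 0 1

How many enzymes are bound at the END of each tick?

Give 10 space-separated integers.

t=0: arr=3 -> substrate=0 bound=3 product=0
t=1: arr=0 -> substrate=0 bound=3 product=0
t=2: arr=0 -> substrate=0 bound=3 product=0
t=3: arr=0 -> substrate=0 bound=3 product=0
t=4: arr=2 -> substrate=0 bound=2 product=3
t=5: arr=2 -> substrate=0 bound=4 product=3
t=6: arr=0 -> substrate=0 bound=4 product=3
t=7: arr=2 -> substrate=2 bound=4 product=3
t=8: arr=0 -> substrate=0 bound=4 product=5
t=9: arr=1 -> substrate=0 bound=3 product=7

Answer: 3 3 3 3 2 4 4 4 4 3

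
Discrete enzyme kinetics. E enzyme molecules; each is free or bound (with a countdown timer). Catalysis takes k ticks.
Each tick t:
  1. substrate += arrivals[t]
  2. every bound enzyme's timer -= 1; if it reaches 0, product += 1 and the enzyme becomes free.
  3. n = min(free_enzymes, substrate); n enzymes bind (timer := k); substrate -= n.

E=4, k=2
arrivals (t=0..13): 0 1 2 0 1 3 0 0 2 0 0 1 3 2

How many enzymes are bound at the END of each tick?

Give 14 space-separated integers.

Answer: 0 1 3 2 1 4 3 0 2 2 0 1 4 4

Derivation:
t=0: arr=0 -> substrate=0 bound=0 product=0
t=1: arr=1 -> substrate=0 bound=1 product=0
t=2: arr=2 -> substrate=0 bound=3 product=0
t=3: arr=0 -> substrate=0 bound=2 product=1
t=4: arr=1 -> substrate=0 bound=1 product=3
t=5: arr=3 -> substrate=0 bound=4 product=3
t=6: arr=0 -> substrate=0 bound=3 product=4
t=7: arr=0 -> substrate=0 bound=0 product=7
t=8: arr=2 -> substrate=0 bound=2 product=7
t=9: arr=0 -> substrate=0 bound=2 product=7
t=10: arr=0 -> substrate=0 bound=0 product=9
t=11: arr=1 -> substrate=0 bound=1 product=9
t=12: arr=3 -> substrate=0 bound=4 product=9
t=13: arr=2 -> substrate=1 bound=4 product=10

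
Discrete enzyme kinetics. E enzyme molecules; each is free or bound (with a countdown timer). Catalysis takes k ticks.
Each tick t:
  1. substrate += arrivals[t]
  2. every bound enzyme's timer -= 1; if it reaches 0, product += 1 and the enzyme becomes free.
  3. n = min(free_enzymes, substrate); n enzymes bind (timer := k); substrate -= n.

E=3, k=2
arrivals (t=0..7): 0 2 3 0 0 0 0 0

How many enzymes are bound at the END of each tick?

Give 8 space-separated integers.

Answer: 0 2 3 3 2 0 0 0

Derivation:
t=0: arr=0 -> substrate=0 bound=0 product=0
t=1: arr=2 -> substrate=0 bound=2 product=0
t=2: arr=3 -> substrate=2 bound=3 product=0
t=3: arr=0 -> substrate=0 bound=3 product=2
t=4: arr=0 -> substrate=0 bound=2 product=3
t=5: arr=0 -> substrate=0 bound=0 product=5
t=6: arr=0 -> substrate=0 bound=0 product=5
t=7: arr=0 -> substrate=0 bound=0 product=5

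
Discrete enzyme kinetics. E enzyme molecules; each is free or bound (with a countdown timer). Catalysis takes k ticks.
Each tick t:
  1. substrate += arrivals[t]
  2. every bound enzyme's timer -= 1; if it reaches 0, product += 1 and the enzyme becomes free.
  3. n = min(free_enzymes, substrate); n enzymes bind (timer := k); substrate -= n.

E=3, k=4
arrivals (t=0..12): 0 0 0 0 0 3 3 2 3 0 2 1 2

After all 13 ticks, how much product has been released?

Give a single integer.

Answer: 3

Derivation:
t=0: arr=0 -> substrate=0 bound=0 product=0
t=1: arr=0 -> substrate=0 bound=0 product=0
t=2: arr=0 -> substrate=0 bound=0 product=0
t=3: arr=0 -> substrate=0 bound=0 product=0
t=4: arr=0 -> substrate=0 bound=0 product=0
t=5: arr=3 -> substrate=0 bound=3 product=0
t=6: arr=3 -> substrate=3 bound=3 product=0
t=7: arr=2 -> substrate=5 bound=3 product=0
t=8: arr=3 -> substrate=8 bound=3 product=0
t=9: arr=0 -> substrate=5 bound=3 product=3
t=10: arr=2 -> substrate=7 bound=3 product=3
t=11: arr=1 -> substrate=8 bound=3 product=3
t=12: arr=2 -> substrate=10 bound=3 product=3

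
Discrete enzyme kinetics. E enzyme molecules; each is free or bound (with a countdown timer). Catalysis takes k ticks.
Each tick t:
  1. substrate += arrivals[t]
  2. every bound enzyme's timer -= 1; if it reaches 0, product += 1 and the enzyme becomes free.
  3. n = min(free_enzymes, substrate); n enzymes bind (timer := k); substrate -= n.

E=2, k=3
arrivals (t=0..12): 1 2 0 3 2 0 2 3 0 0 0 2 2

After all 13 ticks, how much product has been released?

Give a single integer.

Answer: 7

Derivation:
t=0: arr=1 -> substrate=0 bound=1 product=0
t=1: arr=2 -> substrate=1 bound=2 product=0
t=2: arr=0 -> substrate=1 bound=2 product=0
t=3: arr=3 -> substrate=3 bound=2 product=1
t=4: arr=2 -> substrate=4 bound=2 product=2
t=5: arr=0 -> substrate=4 bound=2 product=2
t=6: arr=2 -> substrate=5 bound=2 product=3
t=7: arr=3 -> substrate=7 bound=2 product=4
t=8: arr=0 -> substrate=7 bound=2 product=4
t=9: arr=0 -> substrate=6 bound=2 product=5
t=10: arr=0 -> substrate=5 bound=2 product=6
t=11: arr=2 -> substrate=7 bound=2 product=6
t=12: arr=2 -> substrate=8 bound=2 product=7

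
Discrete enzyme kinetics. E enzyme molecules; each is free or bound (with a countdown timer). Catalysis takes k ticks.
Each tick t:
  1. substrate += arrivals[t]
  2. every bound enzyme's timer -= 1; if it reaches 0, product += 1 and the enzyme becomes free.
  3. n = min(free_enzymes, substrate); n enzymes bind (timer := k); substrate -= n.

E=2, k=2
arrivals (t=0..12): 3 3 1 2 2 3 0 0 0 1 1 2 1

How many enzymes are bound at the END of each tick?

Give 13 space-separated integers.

t=0: arr=3 -> substrate=1 bound=2 product=0
t=1: arr=3 -> substrate=4 bound=2 product=0
t=2: arr=1 -> substrate=3 bound=2 product=2
t=3: arr=2 -> substrate=5 bound=2 product=2
t=4: arr=2 -> substrate=5 bound=2 product=4
t=5: arr=3 -> substrate=8 bound=2 product=4
t=6: arr=0 -> substrate=6 bound=2 product=6
t=7: arr=0 -> substrate=6 bound=2 product=6
t=8: arr=0 -> substrate=4 bound=2 product=8
t=9: arr=1 -> substrate=5 bound=2 product=8
t=10: arr=1 -> substrate=4 bound=2 product=10
t=11: arr=2 -> substrate=6 bound=2 product=10
t=12: arr=1 -> substrate=5 bound=2 product=12

Answer: 2 2 2 2 2 2 2 2 2 2 2 2 2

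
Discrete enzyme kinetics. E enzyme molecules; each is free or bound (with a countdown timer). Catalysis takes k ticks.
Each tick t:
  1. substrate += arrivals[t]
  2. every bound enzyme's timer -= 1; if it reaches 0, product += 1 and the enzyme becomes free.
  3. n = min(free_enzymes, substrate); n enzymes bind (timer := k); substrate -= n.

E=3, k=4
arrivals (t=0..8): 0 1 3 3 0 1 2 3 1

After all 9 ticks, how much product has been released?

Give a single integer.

t=0: arr=0 -> substrate=0 bound=0 product=0
t=1: arr=1 -> substrate=0 bound=1 product=0
t=2: arr=3 -> substrate=1 bound=3 product=0
t=3: arr=3 -> substrate=4 bound=3 product=0
t=4: arr=0 -> substrate=4 bound=3 product=0
t=5: arr=1 -> substrate=4 bound=3 product=1
t=6: arr=2 -> substrate=4 bound=3 product=3
t=7: arr=3 -> substrate=7 bound=3 product=3
t=8: arr=1 -> substrate=8 bound=3 product=3

Answer: 3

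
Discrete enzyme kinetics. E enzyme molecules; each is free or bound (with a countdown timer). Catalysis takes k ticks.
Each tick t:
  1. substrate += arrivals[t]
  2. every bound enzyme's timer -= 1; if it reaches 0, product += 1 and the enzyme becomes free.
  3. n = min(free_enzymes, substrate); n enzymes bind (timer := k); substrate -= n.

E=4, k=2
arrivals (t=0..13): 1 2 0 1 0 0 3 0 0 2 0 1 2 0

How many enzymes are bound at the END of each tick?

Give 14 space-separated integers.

t=0: arr=1 -> substrate=0 bound=1 product=0
t=1: arr=2 -> substrate=0 bound=3 product=0
t=2: arr=0 -> substrate=0 bound=2 product=1
t=3: arr=1 -> substrate=0 bound=1 product=3
t=4: arr=0 -> substrate=0 bound=1 product=3
t=5: arr=0 -> substrate=0 bound=0 product=4
t=6: arr=3 -> substrate=0 bound=3 product=4
t=7: arr=0 -> substrate=0 bound=3 product=4
t=8: arr=0 -> substrate=0 bound=0 product=7
t=9: arr=2 -> substrate=0 bound=2 product=7
t=10: arr=0 -> substrate=0 bound=2 product=7
t=11: arr=1 -> substrate=0 bound=1 product=9
t=12: arr=2 -> substrate=0 bound=3 product=9
t=13: arr=0 -> substrate=0 bound=2 product=10

Answer: 1 3 2 1 1 0 3 3 0 2 2 1 3 2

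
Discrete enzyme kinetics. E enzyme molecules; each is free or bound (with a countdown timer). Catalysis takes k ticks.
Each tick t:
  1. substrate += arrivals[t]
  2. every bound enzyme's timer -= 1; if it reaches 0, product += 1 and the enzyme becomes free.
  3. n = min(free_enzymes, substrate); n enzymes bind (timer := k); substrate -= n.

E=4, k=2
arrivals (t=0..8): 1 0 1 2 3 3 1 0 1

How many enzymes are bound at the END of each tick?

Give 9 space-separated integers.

t=0: arr=1 -> substrate=0 bound=1 product=0
t=1: arr=0 -> substrate=0 bound=1 product=0
t=2: arr=1 -> substrate=0 bound=1 product=1
t=3: arr=2 -> substrate=0 bound=3 product=1
t=4: arr=3 -> substrate=1 bound=4 product=2
t=5: arr=3 -> substrate=2 bound=4 product=4
t=6: arr=1 -> substrate=1 bound=4 product=6
t=7: arr=0 -> substrate=0 bound=3 product=8
t=8: arr=1 -> substrate=0 bound=2 product=10

Answer: 1 1 1 3 4 4 4 3 2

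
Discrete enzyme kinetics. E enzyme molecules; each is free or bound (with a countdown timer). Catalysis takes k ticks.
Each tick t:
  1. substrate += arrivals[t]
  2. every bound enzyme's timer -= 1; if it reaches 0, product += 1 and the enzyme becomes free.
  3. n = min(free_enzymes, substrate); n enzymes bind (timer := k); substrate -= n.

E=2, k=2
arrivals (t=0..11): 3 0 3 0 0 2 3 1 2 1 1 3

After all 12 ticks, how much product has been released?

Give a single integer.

Answer: 10

Derivation:
t=0: arr=3 -> substrate=1 bound=2 product=0
t=1: arr=0 -> substrate=1 bound=2 product=0
t=2: arr=3 -> substrate=2 bound=2 product=2
t=3: arr=0 -> substrate=2 bound=2 product=2
t=4: arr=0 -> substrate=0 bound=2 product=4
t=5: arr=2 -> substrate=2 bound=2 product=4
t=6: arr=3 -> substrate=3 bound=2 product=6
t=7: arr=1 -> substrate=4 bound=2 product=6
t=8: arr=2 -> substrate=4 bound=2 product=8
t=9: arr=1 -> substrate=5 bound=2 product=8
t=10: arr=1 -> substrate=4 bound=2 product=10
t=11: arr=3 -> substrate=7 bound=2 product=10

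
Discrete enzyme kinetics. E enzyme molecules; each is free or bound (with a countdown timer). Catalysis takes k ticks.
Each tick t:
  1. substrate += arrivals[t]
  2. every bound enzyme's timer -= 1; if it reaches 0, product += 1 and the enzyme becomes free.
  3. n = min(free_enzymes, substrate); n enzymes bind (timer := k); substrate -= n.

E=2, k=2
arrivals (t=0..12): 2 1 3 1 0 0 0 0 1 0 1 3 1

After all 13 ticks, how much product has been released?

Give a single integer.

Answer: 9

Derivation:
t=0: arr=2 -> substrate=0 bound=2 product=0
t=1: arr=1 -> substrate=1 bound=2 product=0
t=2: arr=3 -> substrate=2 bound=2 product=2
t=3: arr=1 -> substrate=3 bound=2 product=2
t=4: arr=0 -> substrate=1 bound=2 product=4
t=5: arr=0 -> substrate=1 bound=2 product=4
t=6: arr=0 -> substrate=0 bound=1 product=6
t=7: arr=0 -> substrate=0 bound=1 product=6
t=8: arr=1 -> substrate=0 bound=1 product=7
t=9: arr=0 -> substrate=0 bound=1 product=7
t=10: arr=1 -> substrate=0 bound=1 product=8
t=11: arr=3 -> substrate=2 bound=2 product=8
t=12: arr=1 -> substrate=2 bound=2 product=9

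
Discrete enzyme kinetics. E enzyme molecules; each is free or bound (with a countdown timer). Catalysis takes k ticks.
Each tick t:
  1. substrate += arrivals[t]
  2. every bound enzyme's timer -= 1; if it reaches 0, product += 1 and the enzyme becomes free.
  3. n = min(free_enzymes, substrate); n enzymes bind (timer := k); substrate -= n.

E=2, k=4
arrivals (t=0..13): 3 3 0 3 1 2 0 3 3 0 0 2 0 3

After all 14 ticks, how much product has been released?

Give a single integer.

Answer: 6

Derivation:
t=0: arr=3 -> substrate=1 bound=2 product=0
t=1: arr=3 -> substrate=4 bound=2 product=0
t=2: arr=0 -> substrate=4 bound=2 product=0
t=3: arr=3 -> substrate=7 bound=2 product=0
t=4: arr=1 -> substrate=6 bound=2 product=2
t=5: arr=2 -> substrate=8 bound=2 product=2
t=6: arr=0 -> substrate=8 bound=2 product=2
t=7: arr=3 -> substrate=11 bound=2 product=2
t=8: arr=3 -> substrate=12 bound=2 product=4
t=9: arr=0 -> substrate=12 bound=2 product=4
t=10: arr=0 -> substrate=12 bound=2 product=4
t=11: arr=2 -> substrate=14 bound=2 product=4
t=12: arr=0 -> substrate=12 bound=2 product=6
t=13: arr=3 -> substrate=15 bound=2 product=6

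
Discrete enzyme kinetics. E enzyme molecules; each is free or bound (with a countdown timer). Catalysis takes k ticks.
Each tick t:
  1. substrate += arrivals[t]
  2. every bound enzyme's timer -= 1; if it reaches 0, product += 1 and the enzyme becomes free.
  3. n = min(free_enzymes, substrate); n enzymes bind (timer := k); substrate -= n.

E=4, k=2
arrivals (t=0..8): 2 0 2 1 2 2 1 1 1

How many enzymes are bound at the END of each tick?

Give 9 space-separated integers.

Answer: 2 2 2 3 3 4 3 2 2

Derivation:
t=0: arr=2 -> substrate=0 bound=2 product=0
t=1: arr=0 -> substrate=0 bound=2 product=0
t=2: arr=2 -> substrate=0 bound=2 product=2
t=3: arr=1 -> substrate=0 bound=3 product=2
t=4: arr=2 -> substrate=0 bound=3 product=4
t=5: arr=2 -> substrate=0 bound=4 product=5
t=6: arr=1 -> substrate=0 bound=3 product=7
t=7: arr=1 -> substrate=0 bound=2 product=9
t=8: arr=1 -> substrate=0 bound=2 product=10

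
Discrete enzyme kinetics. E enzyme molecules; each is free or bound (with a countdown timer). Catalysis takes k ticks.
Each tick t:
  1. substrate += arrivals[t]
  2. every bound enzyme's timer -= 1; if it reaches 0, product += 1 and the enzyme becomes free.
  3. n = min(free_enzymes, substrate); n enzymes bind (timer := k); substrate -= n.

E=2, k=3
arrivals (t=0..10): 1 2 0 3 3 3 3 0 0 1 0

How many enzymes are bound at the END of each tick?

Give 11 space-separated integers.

t=0: arr=1 -> substrate=0 bound=1 product=0
t=1: arr=2 -> substrate=1 bound=2 product=0
t=2: arr=0 -> substrate=1 bound=2 product=0
t=3: arr=3 -> substrate=3 bound=2 product=1
t=4: arr=3 -> substrate=5 bound=2 product=2
t=5: arr=3 -> substrate=8 bound=2 product=2
t=6: arr=3 -> substrate=10 bound=2 product=3
t=7: arr=0 -> substrate=9 bound=2 product=4
t=8: arr=0 -> substrate=9 bound=2 product=4
t=9: arr=1 -> substrate=9 bound=2 product=5
t=10: arr=0 -> substrate=8 bound=2 product=6

Answer: 1 2 2 2 2 2 2 2 2 2 2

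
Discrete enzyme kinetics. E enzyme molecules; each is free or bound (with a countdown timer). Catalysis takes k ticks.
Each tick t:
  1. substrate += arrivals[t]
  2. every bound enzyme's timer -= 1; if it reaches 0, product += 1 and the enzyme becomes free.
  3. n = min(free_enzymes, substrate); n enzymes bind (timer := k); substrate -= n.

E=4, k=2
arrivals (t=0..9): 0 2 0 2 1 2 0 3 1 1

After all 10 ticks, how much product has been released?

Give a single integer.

t=0: arr=0 -> substrate=0 bound=0 product=0
t=1: arr=2 -> substrate=0 bound=2 product=0
t=2: arr=0 -> substrate=0 bound=2 product=0
t=3: arr=2 -> substrate=0 bound=2 product=2
t=4: arr=1 -> substrate=0 bound=3 product=2
t=5: arr=2 -> substrate=0 bound=3 product=4
t=6: arr=0 -> substrate=0 bound=2 product=5
t=7: arr=3 -> substrate=0 bound=3 product=7
t=8: arr=1 -> substrate=0 bound=4 product=7
t=9: arr=1 -> substrate=0 bound=2 product=10

Answer: 10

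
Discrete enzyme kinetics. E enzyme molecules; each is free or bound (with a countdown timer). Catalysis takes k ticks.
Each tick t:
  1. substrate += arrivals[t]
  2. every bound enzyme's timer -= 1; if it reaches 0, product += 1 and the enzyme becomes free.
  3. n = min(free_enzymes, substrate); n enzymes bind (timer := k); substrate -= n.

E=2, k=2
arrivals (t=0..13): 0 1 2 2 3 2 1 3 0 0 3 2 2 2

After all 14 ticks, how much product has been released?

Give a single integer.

t=0: arr=0 -> substrate=0 bound=0 product=0
t=1: arr=1 -> substrate=0 bound=1 product=0
t=2: arr=2 -> substrate=1 bound=2 product=0
t=3: arr=2 -> substrate=2 bound=2 product=1
t=4: arr=3 -> substrate=4 bound=2 product=2
t=5: arr=2 -> substrate=5 bound=2 product=3
t=6: arr=1 -> substrate=5 bound=2 product=4
t=7: arr=3 -> substrate=7 bound=2 product=5
t=8: arr=0 -> substrate=6 bound=2 product=6
t=9: arr=0 -> substrate=5 bound=2 product=7
t=10: arr=3 -> substrate=7 bound=2 product=8
t=11: arr=2 -> substrate=8 bound=2 product=9
t=12: arr=2 -> substrate=9 bound=2 product=10
t=13: arr=2 -> substrate=10 bound=2 product=11

Answer: 11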